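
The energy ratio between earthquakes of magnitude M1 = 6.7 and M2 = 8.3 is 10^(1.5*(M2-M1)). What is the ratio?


M2 - M1 = 8.3 - 6.7 = 1.6
1.5 * 1.6 = 2.4
ratio = 10^2.4 = 251.19

251.19


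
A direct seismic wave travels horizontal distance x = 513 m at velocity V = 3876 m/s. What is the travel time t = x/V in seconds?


t = x / V
= 513 / 3876
= 0.1324 s

0.1324


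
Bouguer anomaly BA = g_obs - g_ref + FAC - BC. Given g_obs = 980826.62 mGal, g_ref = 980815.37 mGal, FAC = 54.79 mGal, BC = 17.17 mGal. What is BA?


BA = g_obs - g_ref + FAC - BC
= 980826.62 - 980815.37 + 54.79 - 17.17
= 48.87 mGal

48.87


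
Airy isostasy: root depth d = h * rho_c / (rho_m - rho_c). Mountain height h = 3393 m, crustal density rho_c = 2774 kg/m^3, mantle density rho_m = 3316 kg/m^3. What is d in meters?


rho_m - rho_c = 3316 - 2774 = 542
d = 3393 * 2774 / 542
= 9412182 / 542
= 17365.65 m

17365.65


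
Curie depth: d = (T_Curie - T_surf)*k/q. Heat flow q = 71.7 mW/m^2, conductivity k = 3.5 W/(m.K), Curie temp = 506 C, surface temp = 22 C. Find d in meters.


T_Curie - T_surf = 506 - 22 = 484 C
Convert q to W/m^2: 71.7 mW/m^2 = 0.0717 W/m^2
d = 484 * 3.5 / 0.0717 = 23626.22 m

23626.22


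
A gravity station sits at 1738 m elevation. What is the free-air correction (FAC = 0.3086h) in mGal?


FAC = 0.3086 * h
= 0.3086 * 1738
= 536.3468 mGal

536.3468


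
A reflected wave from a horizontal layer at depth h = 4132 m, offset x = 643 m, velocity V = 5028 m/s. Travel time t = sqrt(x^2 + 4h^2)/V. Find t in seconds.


x^2 + 4h^2 = 643^2 + 4*4132^2 = 413449 + 68293696 = 68707145
sqrt(68707145) = 8288.9773
t = 8288.9773 / 5028 = 1.6486 s

1.6486


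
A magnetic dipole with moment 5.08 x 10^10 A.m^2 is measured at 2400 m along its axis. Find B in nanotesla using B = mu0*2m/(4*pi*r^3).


m = 5.08 x 10^10 = 50800000000 A.m^2
2m = 101600000000 A.m^2
r^3 = 2400^3 = 13824000000
B = (4pi*10^-7) * 101600000000 / (4*pi * 13824000000) * 1e9
= 127674.325442 / 173717507372.9 * 1e9
= 734.9537 nT

734.9537


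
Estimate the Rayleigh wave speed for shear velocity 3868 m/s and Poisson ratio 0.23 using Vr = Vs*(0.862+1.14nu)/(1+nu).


Numerator factor = 0.862 + 1.14*0.23 = 1.1242
Denominator = 1 + 0.23 = 1.23
Vr = 3868 * 1.1242 / 1.23 = 3535.29 m/s

3535.29


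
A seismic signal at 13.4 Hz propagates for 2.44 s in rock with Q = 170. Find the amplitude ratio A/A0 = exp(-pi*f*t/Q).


pi*f*t/Q = pi*13.4*2.44/170 = 0.604221
A/A0 = exp(-0.604221) = 0.5465

0.5465


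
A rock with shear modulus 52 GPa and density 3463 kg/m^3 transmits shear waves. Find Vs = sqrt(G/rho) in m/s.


Convert G to Pa: G = 52e9 Pa
Compute G/rho = 52e9 / 3463 = 15015882.1831
Vs = sqrt(15015882.1831) = 3875.03 m/s

3875.03


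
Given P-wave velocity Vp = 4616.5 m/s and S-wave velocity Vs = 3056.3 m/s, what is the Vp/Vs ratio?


Vp/Vs = 4616.5 / 3056.3
= 1.5105

1.5105


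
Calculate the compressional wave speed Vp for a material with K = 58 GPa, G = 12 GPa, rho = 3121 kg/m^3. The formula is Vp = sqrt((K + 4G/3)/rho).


First compute the effective modulus:
K + 4G/3 = 58e9 + 4*12e9/3 = 74000000000.0 Pa
Then divide by density:
74000000000.0 / 3121 = 23710349.247 Pa/(kg/m^3)
Take the square root:
Vp = sqrt(23710349.247) = 4869.33 m/s

4869.33


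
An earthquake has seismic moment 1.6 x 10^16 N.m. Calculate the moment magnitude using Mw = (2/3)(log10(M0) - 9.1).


log10(M0) = log10(1.6 x 10^16) = 16.2041
Mw = 2/3 * (16.2041 - 9.1)
= 2/3 * 7.1041
= 4.74

4.74


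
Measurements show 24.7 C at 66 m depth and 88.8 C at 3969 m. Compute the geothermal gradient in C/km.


dT = 88.8 - 24.7 = 64.1 C
dz = 3969 - 66 = 3903 m
gradient = dT/dz * 1000 = 64.1/3903 * 1000 = 16.4233 C/km

16.4233


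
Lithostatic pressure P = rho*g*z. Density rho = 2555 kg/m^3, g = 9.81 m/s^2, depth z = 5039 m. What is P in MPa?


P = rho * g * z / 1e6
= 2555 * 9.81 * 5039 / 1e6
= 126300267.45 / 1e6
= 126.3003 MPa

126.3003


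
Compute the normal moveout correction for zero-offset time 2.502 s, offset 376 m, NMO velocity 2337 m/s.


x/Vnmo = 376/2337 = 0.16089
(x/Vnmo)^2 = 0.025886
t0^2 = 6.260004
sqrt(6.260004 + 0.025886) = 2.507168
dt = 2.507168 - 2.502 = 0.005168

0.005168


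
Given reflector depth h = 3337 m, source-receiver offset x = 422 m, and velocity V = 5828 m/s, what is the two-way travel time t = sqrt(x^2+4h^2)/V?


x^2 + 4h^2 = 422^2 + 4*3337^2 = 178084 + 44542276 = 44720360
sqrt(44720360) = 6687.3283
t = 6687.3283 / 5828 = 1.1474 s

1.1474


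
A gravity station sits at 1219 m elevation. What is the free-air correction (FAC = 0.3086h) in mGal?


FAC = 0.3086 * h
= 0.3086 * 1219
= 376.1834 mGal

376.1834


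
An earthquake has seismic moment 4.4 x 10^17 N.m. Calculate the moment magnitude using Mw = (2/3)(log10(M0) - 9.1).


log10(M0) = log10(4.4 x 10^17) = 17.6435
Mw = 2/3 * (17.6435 - 9.1)
= 2/3 * 8.5435
= 5.7

5.7


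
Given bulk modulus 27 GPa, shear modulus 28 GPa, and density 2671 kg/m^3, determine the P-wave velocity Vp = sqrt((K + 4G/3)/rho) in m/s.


First compute the effective modulus:
K + 4G/3 = 27e9 + 4*28e9/3 = 64333333333.33 Pa
Then divide by density:
64333333333.33 / 2671 = 24085860.4767 Pa/(kg/m^3)
Take the square root:
Vp = sqrt(24085860.4767) = 4907.73 m/s

4907.73


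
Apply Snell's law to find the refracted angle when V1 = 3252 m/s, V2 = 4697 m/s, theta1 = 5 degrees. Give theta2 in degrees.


sin(theta1) = sin(5 deg) = 0.087156
sin(theta2) = V2/V1 * sin(theta1) = 4697/3252 * 0.087156 = 0.125883
theta2 = arcsin(0.125883) = 7.2317 degrees

7.2317


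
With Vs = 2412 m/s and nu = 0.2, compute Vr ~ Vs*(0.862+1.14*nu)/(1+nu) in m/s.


Numerator factor = 0.862 + 1.14*0.2 = 1.09
Denominator = 1 + 0.2 = 1.2
Vr = 2412 * 1.09 / 1.2 = 2190.9 m/s

2190.9


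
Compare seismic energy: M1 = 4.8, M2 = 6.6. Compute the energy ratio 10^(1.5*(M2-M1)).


M2 - M1 = 6.6 - 4.8 = 1.8
1.5 * 1.8 = 2.7
ratio = 10^2.7 = 501.19

501.19


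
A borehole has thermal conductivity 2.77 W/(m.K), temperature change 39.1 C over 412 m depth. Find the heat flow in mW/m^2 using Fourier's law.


q = k * dT / dz * 1000
= 2.77 * 39.1 / 412 * 1000
= 0.262881 * 1000
= 262.8811 mW/m^2

262.8811


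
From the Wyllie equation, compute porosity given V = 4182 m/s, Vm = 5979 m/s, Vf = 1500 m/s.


1/V - 1/Vm = 1/4182 - 1/5979 = 7.187e-05
1/Vf - 1/Vm = 1/1500 - 1/5979 = 0.00049941
phi = 7.187e-05 / 0.00049941 = 0.1439

0.1439


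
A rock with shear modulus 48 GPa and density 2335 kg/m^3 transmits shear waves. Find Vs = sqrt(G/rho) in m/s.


Convert G to Pa: G = 48e9 Pa
Compute G/rho = 48e9 / 2335 = 20556745.182
Vs = sqrt(20556745.182) = 4533.95 m/s

4533.95


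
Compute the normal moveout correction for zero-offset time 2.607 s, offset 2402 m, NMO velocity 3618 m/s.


x/Vnmo = 2402/3618 = 0.663903
(x/Vnmo)^2 = 0.440767
t0^2 = 6.796449
sqrt(6.796449 + 0.440767) = 2.690207
dt = 2.690207 - 2.607 = 0.083207

0.083207


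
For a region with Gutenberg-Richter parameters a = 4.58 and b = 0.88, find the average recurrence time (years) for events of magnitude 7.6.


log10(N) = 4.58 - 0.88*7.6 = -2.108
N = 10^-2.108 = 0.007798
T = 1/N = 1/0.007798 = 128.2331 years

128.2331


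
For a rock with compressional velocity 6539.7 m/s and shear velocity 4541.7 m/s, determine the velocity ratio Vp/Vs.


Vp/Vs = 6539.7 / 4541.7
= 1.4399

1.4399


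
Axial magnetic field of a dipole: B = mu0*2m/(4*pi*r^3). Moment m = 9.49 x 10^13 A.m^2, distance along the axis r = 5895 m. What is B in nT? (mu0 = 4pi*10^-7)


m = 9.49 x 10^13 = 94900000000000 A.m^2
2m = 189800000000000 A.m^2
r^3 = 5895^3 = 204857292375
B = (4pi*10^-7) * 189800000000000 / (4*pi * 204857292375) * 1e9
= 238509714.260537 / 2574312659038.39 * 1e9
= 92649.8626 nT

92649.8626


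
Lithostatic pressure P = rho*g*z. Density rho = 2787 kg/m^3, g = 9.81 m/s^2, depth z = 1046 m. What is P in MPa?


P = rho * g * z / 1e6
= 2787 * 9.81 * 1046 / 1e6
= 28598131.62 / 1e6
= 28.5981 MPa

28.5981


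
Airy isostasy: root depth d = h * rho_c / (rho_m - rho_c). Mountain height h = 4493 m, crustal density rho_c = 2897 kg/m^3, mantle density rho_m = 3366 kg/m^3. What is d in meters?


rho_m - rho_c = 3366 - 2897 = 469
d = 4493 * 2897 / 469
= 13016221 / 469
= 27753.14 m

27753.14


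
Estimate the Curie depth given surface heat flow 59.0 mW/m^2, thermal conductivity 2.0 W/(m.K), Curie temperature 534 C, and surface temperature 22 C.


T_Curie - T_surf = 534 - 22 = 512 C
Convert q to W/m^2: 59.0 mW/m^2 = 0.059 W/m^2
d = 512 * 2.0 / 0.059 = 17355.93 m

17355.93


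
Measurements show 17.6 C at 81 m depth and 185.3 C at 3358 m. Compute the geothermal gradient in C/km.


dT = 185.3 - 17.6 = 167.7 C
dz = 3358 - 81 = 3277 m
gradient = dT/dz * 1000 = 167.7/3277 * 1000 = 51.1749 C/km

51.1749


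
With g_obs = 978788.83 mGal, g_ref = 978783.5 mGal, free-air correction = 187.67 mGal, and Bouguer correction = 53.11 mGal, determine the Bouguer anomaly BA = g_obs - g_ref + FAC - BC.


BA = g_obs - g_ref + FAC - BC
= 978788.83 - 978783.5 + 187.67 - 53.11
= 139.89 mGal

139.89


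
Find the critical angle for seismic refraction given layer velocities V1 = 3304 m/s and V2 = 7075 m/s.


V1/V2 = 3304/7075 = 0.466996
theta_c = arcsin(0.466996) = 27.8395 degrees

27.8395


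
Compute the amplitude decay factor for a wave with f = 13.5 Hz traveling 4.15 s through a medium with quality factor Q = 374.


pi*f*t/Q = pi*13.5*4.15/374 = 0.470609
A/A0 = exp(-0.470609) = 0.624622

0.624622


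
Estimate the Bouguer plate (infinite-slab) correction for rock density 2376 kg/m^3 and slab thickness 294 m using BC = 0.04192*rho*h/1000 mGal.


BC = 0.04192 * rho * h / 1000
= 0.04192 * 2376 * 294 / 1000
= 29.283 mGal

29.283


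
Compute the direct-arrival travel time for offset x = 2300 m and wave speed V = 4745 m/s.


t = x / V
= 2300 / 4745
= 0.4847 s

0.4847


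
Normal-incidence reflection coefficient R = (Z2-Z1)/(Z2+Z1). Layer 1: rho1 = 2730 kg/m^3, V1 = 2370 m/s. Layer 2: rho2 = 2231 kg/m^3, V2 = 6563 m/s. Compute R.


Z1 = 2730 * 2370 = 6470100
Z2 = 2231 * 6563 = 14642053
R = (14642053 - 6470100) / (14642053 + 6470100) = 8171953 / 21112153 = 0.3871

0.3871


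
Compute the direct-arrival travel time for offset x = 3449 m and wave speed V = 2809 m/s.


t = x / V
= 3449 / 2809
= 1.2278 s

1.2278


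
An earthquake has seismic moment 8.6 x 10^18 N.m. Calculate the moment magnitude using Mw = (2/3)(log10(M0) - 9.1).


log10(M0) = log10(8.6 x 10^18) = 18.9345
Mw = 2/3 * (18.9345 - 9.1)
= 2/3 * 9.8345
= 6.56

6.56


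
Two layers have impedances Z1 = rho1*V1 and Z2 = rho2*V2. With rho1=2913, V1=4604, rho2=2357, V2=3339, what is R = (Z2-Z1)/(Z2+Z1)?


Z1 = 2913 * 4604 = 13411452
Z2 = 2357 * 3339 = 7870023
R = (7870023 - 13411452) / (7870023 + 13411452) = -5541429 / 21281475 = -0.2604

-0.2604


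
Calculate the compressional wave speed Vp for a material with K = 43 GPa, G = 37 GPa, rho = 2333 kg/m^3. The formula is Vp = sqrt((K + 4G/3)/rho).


First compute the effective modulus:
K + 4G/3 = 43e9 + 4*37e9/3 = 92333333333.33 Pa
Then divide by density:
92333333333.33 / 2333 = 39577082.4403 Pa/(kg/m^3)
Take the square root:
Vp = sqrt(39577082.4403) = 6291.03 m/s

6291.03


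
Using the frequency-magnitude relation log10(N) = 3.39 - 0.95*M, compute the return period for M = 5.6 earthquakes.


log10(N) = 3.39 - 0.95*5.6 = -1.93
N = 10^-1.93 = 0.011749
T = 1/N = 1/0.011749 = 85.1138 years

85.1138


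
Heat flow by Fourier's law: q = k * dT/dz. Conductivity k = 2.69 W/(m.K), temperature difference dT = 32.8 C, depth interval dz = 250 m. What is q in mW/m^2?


q = k * dT / dz * 1000
= 2.69 * 32.8 / 250 * 1000
= 0.352928 * 1000
= 352.928 mW/m^2

352.928


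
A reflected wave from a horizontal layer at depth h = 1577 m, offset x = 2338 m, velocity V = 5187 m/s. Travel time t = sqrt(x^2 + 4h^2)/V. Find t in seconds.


x^2 + 4h^2 = 2338^2 + 4*1577^2 = 5466244 + 9947716 = 15413960
sqrt(15413960) = 3926.0616
t = 3926.0616 / 5187 = 0.7569 s

0.7569


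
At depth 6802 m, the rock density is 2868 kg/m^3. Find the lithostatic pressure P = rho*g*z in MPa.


P = rho * g * z / 1e6
= 2868 * 9.81 * 6802 / 1e6
= 191374814.16 / 1e6
= 191.3748 MPa

191.3748


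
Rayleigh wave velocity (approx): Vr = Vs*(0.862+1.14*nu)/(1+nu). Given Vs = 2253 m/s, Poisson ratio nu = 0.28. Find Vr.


Numerator factor = 0.862 + 1.14*0.28 = 1.1812
Denominator = 1 + 0.28 = 1.28
Vr = 2253 * 1.1812 / 1.28 = 2079.1 m/s

2079.1


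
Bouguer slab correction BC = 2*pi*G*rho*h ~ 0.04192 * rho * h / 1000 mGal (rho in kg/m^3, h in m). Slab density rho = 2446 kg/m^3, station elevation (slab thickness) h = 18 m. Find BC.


BC = 0.04192 * rho * h / 1000
= 0.04192 * 2446 * 18 / 1000
= 1.8457 mGal

1.8457


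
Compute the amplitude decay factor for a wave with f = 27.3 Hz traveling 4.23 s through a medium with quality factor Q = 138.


pi*f*t/Q = pi*27.3*4.23/138 = 2.628898
A/A0 = exp(-2.628898) = 0.072158

0.072158


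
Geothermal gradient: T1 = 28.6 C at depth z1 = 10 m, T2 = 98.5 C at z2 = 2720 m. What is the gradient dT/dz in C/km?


dT = 98.5 - 28.6 = 69.9 C
dz = 2720 - 10 = 2710 m
gradient = dT/dz * 1000 = 69.9/2710 * 1000 = 25.7934 C/km

25.7934


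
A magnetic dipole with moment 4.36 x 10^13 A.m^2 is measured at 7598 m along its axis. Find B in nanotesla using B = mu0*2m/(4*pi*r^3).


m = 4.36 x 10^13 = 43600000000000 A.m^2
2m = 87200000000000 A.m^2
r^3 = 7598^3 = 438629531192
B = (4pi*10^-7) * 87200000000000 / (4*pi * 438629531192) * 1e9
= 109578751.757212 / 5511981251361.29 * 1e9
= 19880.1024 nT

19880.1024


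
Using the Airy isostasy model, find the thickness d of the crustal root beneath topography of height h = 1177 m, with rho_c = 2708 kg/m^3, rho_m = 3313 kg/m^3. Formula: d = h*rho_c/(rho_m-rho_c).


rho_m - rho_c = 3313 - 2708 = 605
d = 1177 * 2708 / 605
= 3187316 / 605
= 5268.29 m

5268.29


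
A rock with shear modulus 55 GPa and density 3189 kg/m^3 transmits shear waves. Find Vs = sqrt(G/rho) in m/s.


Convert G to Pa: G = 55e9 Pa
Compute G/rho = 55e9 / 3189 = 17246785.8263
Vs = sqrt(17246785.8263) = 4152.92 m/s

4152.92


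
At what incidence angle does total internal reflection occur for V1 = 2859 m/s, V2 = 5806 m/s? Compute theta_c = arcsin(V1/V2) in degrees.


V1/V2 = 2859/5806 = 0.492422
theta_c = arcsin(0.492422) = 29.4999 degrees

29.4999


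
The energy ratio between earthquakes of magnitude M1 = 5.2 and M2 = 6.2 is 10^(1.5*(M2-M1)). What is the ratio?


M2 - M1 = 6.2 - 5.2 = 1.0
1.5 * 1.0 = 1.5
ratio = 10^1.5 = 31.62

31.62


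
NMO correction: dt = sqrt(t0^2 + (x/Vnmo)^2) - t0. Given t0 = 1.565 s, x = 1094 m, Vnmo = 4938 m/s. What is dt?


x/Vnmo = 1094/4938 = 0.221547
(x/Vnmo)^2 = 0.049083
t0^2 = 2.449225
sqrt(2.449225 + 0.049083) = 1.580604
dt = 1.580604 - 1.565 = 0.015604

0.015604


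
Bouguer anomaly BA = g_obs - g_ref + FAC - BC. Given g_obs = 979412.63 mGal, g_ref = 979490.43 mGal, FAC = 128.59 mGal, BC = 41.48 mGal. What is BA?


BA = g_obs - g_ref + FAC - BC
= 979412.63 - 979490.43 + 128.59 - 41.48
= 9.31 mGal

9.31


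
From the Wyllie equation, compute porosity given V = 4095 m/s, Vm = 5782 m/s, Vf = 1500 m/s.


1/V - 1/Vm = 1/4095 - 1/5782 = 7.125e-05
1/Vf - 1/Vm = 1/1500 - 1/5782 = 0.00049372
phi = 7.125e-05 / 0.00049372 = 0.1443

0.1443


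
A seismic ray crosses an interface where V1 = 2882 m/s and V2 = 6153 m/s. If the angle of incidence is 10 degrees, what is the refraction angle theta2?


sin(theta1) = sin(10 deg) = 0.173648
sin(theta2) = V2/V1 * sin(theta1) = 6153/2882 * 0.173648 = 0.370735
theta2 = arcsin(0.370735) = 21.7609 degrees

21.7609


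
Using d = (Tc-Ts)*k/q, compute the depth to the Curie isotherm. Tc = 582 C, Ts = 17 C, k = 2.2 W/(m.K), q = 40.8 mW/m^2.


T_Curie - T_surf = 582 - 17 = 565 C
Convert q to W/m^2: 40.8 mW/m^2 = 0.0408 W/m^2
d = 565 * 2.2 / 0.0408 = 30465.69 m

30465.69


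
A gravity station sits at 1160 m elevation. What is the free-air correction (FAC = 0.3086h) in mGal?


FAC = 0.3086 * h
= 0.3086 * 1160
= 357.976 mGal

357.976


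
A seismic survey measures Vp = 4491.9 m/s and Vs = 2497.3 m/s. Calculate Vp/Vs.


Vp/Vs = 4491.9 / 2497.3
= 1.7987

1.7987


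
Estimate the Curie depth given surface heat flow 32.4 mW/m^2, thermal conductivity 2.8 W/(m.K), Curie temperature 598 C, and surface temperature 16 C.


T_Curie - T_surf = 598 - 16 = 582 C
Convert q to W/m^2: 32.4 mW/m^2 = 0.0324 W/m^2
d = 582 * 2.8 / 0.0324 = 50296.3 m

50296.3


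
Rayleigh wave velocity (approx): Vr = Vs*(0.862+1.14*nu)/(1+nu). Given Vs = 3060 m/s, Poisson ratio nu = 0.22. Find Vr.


Numerator factor = 0.862 + 1.14*0.22 = 1.1128
Denominator = 1 + 0.22 = 1.22
Vr = 3060 * 1.1128 / 1.22 = 2791.12 m/s

2791.12


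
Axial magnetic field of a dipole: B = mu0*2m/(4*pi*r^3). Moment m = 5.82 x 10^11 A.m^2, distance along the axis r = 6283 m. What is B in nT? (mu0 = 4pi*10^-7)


m = 5.82 x 10^11 = 582000000000 A.m^2
2m = 1164000000000 A.m^2
r^3 = 6283^3 = 248028267187
B = (4pi*10^-7) * 1164000000000 / (4*pi * 248028267187) * 1e9
= 1462725.539511 / 3116815128309.14 * 1e9
= 469.3013 nT

469.3013


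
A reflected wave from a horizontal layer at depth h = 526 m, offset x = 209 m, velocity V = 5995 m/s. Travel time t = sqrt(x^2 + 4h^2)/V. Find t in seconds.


x^2 + 4h^2 = 209^2 + 4*526^2 = 43681 + 1106704 = 1150385
sqrt(1150385) = 1072.56
t = 1072.56 / 5995 = 0.1789 s

0.1789


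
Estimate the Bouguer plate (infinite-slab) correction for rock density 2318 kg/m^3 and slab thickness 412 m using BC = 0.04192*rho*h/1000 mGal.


BC = 0.04192 * rho * h / 1000
= 0.04192 * 2318 * 412 / 1000
= 40.0343 mGal

40.0343


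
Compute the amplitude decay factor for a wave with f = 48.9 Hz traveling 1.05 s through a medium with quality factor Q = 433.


pi*f*t/Q = pi*48.9*1.05/433 = 0.372529
A/A0 = exp(-0.372529) = 0.68899

0.68899


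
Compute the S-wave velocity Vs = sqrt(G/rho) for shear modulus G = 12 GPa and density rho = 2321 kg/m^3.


Convert G to Pa: G = 12e9 Pa
Compute G/rho = 12e9 / 2321 = 5170185.265
Vs = sqrt(5170185.265) = 2273.8 m/s

2273.8


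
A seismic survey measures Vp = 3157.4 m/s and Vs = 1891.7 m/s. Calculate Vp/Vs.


Vp/Vs = 3157.4 / 1891.7
= 1.6691

1.6691


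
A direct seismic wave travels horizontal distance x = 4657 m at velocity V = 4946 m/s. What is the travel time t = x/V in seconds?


t = x / V
= 4657 / 4946
= 0.9416 s

0.9416


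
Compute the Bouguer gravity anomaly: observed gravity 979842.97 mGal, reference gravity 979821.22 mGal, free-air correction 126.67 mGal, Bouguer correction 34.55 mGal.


BA = g_obs - g_ref + FAC - BC
= 979842.97 - 979821.22 + 126.67 - 34.55
= 113.87 mGal

113.87


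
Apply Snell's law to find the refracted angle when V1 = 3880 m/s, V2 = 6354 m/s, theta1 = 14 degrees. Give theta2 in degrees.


sin(theta1) = sin(14 deg) = 0.241922
sin(theta2) = V2/V1 * sin(theta1) = 6354/3880 * 0.241922 = 0.396178
theta2 = arcsin(0.396178) = 23.3395 degrees

23.3395


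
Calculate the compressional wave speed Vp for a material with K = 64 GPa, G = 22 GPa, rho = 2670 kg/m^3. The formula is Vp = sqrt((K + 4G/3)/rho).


First compute the effective modulus:
K + 4G/3 = 64e9 + 4*22e9/3 = 93333333333.33 Pa
Then divide by density:
93333333333.33 / 2670 = 34956304.6192 Pa/(kg/m^3)
Take the square root:
Vp = sqrt(34956304.6192) = 5912.39 m/s

5912.39


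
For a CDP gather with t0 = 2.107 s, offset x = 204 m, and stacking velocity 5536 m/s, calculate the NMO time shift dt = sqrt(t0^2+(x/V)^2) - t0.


x/Vnmo = 204/5536 = 0.03685
(x/Vnmo)^2 = 0.001358
t0^2 = 4.439449
sqrt(4.439449 + 0.001358) = 2.107322
dt = 2.107322 - 2.107 = 0.000322

3.220000e-04


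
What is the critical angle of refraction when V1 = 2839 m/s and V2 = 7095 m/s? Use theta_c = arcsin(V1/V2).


V1/V2 = 2839/7095 = 0.400141
theta_c = arcsin(0.400141) = 23.587 degrees

23.587


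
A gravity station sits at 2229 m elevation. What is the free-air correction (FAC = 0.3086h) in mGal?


FAC = 0.3086 * h
= 0.3086 * 2229
= 687.8694 mGal

687.8694


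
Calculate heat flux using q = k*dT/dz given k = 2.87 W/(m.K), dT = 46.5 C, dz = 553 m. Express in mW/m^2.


q = k * dT / dz * 1000
= 2.87 * 46.5 / 553 * 1000
= 0.241329 * 1000
= 241.3291 mW/m^2

241.3291


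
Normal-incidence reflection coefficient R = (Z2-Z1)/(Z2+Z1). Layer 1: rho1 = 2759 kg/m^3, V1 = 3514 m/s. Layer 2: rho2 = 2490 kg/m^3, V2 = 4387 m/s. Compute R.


Z1 = 2759 * 3514 = 9695126
Z2 = 2490 * 4387 = 10923630
R = (10923630 - 9695126) / (10923630 + 9695126) = 1228504 / 20618756 = 0.0596

0.0596


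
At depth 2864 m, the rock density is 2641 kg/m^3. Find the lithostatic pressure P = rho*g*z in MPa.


P = rho * g * z / 1e6
= 2641 * 9.81 * 2864 / 1e6
= 74201113.44 / 1e6
= 74.2011 MPa

74.2011


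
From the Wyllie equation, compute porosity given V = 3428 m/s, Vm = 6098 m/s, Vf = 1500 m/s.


1/V - 1/Vm = 1/3428 - 1/6098 = 0.00012773
1/Vf - 1/Vm = 1/1500 - 1/6098 = 0.00050268
phi = 0.00012773 / 0.00050268 = 0.2541

0.2541


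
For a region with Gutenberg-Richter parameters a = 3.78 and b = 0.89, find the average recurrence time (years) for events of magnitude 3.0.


log10(N) = 3.78 - 0.89*3.0 = 1.11
N = 10^1.11 = 12.882496
T = 1/N = 1/12.882496 = 0.0776 years

0.0776


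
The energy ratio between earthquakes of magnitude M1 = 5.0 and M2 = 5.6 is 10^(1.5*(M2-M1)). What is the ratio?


M2 - M1 = 5.6 - 5.0 = 0.6
1.5 * 0.6 = 0.9
ratio = 10^0.9 = 7.94

7.94


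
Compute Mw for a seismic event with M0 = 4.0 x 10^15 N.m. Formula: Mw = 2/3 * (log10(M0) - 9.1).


log10(M0) = log10(4.0 x 10^15) = 15.6021
Mw = 2/3 * (15.6021 - 9.1)
= 2/3 * 6.5021
= 4.33

4.33


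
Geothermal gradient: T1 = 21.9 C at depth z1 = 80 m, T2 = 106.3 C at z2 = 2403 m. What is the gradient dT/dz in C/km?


dT = 106.3 - 21.9 = 84.4 C
dz = 2403 - 80 = 2323 m
gradient = dT/dz * 1000 = 84.4/2323 * 1000 = 36.3323 C/km

36.3323


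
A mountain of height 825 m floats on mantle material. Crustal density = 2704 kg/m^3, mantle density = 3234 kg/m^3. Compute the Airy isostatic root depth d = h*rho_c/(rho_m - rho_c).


rho_m - rho_c = 3234 - 2704 = 530
d = 825 * 2704 / 530
= 2230800 / 530
= 4209.06 m

4209.06


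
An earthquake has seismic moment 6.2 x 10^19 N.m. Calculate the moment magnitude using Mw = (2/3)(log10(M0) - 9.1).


log10(M0) = log10(6.2 x 10^19) = 19.7924
Mw = 2/3 * (19.7924 - 9.1)
= 2/3 * 10.6924
= 7.13

7.13


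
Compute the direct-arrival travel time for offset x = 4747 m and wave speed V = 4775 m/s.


t = x / V
= 4747 / 4775
= 0.9941 s

0.9941


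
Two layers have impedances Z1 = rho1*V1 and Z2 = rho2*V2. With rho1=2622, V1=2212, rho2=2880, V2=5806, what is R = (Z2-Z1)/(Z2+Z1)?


Z1 = 2622 * 2212 = 5799864
Z2 = 2880 * 5806 = 16721280
R = (16721280 - 5799864) / (16721280 + 5799864) = 10921416 / 22521144 = 0.4849

0.4849


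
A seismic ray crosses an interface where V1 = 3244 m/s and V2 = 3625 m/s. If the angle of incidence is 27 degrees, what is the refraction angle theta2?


sin(theta1) = sin(27 deg) = 0.45399
sin(theta2) = V2/V1 * sin(theta1) = 3625/3244 * 0.45399 = 0.507311
theta2 = arcsin(0.507311) = 30.4849 degrees

30.4849


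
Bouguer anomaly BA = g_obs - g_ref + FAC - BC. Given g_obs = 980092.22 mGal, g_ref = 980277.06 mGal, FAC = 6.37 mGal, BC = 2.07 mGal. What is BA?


BA = g_obs - g_ref + FAC - BC
= 980092.22 - 980277.06 + 6.37 - 2.07
= -180.54 mGal

-180.54


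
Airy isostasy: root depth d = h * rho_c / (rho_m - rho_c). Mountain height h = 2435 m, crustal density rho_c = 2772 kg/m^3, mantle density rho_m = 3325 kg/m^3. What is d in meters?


rho_m - rho_c = 3325 - 2772 = 553
d = 2435 * 2772 / 553
= 6749820 / 553
= 12205.82 m

12205.82


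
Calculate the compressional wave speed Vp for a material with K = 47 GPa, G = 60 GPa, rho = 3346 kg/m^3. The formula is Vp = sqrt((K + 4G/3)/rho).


First compute the effective modulus:
K + 4G/3 = 47e9 + 4*60e9/3 = 127000000000.0 Pa
Then divide by density:
127000000000.0 / 3346 = 37955768.0813 Pa/(kg/m^3)
Take the square root:
Vp = sqrt(37955768.0813) = 6160.83 m/s

6160.83


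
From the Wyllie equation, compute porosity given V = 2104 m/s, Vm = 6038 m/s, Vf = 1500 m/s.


1/V - 1/Vm = 1/2104 - 1/6038 = 0.00030967
1/Vf - 1/Vm = 1/1500 - 1/6038 = 0.00050105
phi = 0.00030967 / 0.00050105 = 0.618

0.618


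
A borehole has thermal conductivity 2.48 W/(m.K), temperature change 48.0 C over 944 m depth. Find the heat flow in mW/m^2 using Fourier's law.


q = k * dT / dz * 1000
= 2.48 * 48.0 / 944 * 1000
= 0.126102 * 1000
= 126.1017 mW/m^2

126.1017


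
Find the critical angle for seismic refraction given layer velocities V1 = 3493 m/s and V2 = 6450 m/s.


V1/V2 = 3493/6450 = 0.54155
theta_c = arcsin(0.54155) = 32.7892 degrees

32.7892


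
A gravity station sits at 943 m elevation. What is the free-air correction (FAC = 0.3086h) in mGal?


FAC = 0.3086 * h
= 0.3086 * 943
= 291.0098 mGal

291.0098


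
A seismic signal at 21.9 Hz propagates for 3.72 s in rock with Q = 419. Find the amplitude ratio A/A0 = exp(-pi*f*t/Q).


pi*f*t/Q = pi*21.9*3.72/419 = 0.610834
A/A0 = exp(-0.610834) = 0.542898

0.542898


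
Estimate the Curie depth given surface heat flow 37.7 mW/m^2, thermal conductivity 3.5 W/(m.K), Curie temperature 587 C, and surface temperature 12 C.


T_Curie - T_surf = 587 - 12 = 575 C
Convert q to W/m^2: 37.7 mW/m^2 = 0.0377 W/m^2
d = 575 * 3.5 / 0.0377 = 53381.96 m

53381.96


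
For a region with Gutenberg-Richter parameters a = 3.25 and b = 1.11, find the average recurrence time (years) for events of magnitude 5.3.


log10(N) = 3.25 - 1.11*5.3 = -2.633
N = 10^-2.633 = 0.002328
T = 1/N = 1/0.002328 = 429.5364 years

429.5364


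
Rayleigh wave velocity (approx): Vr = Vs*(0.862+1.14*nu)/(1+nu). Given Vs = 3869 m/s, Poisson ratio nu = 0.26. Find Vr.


Numerator factor = 0.862 + 1.14*0.26 = 1.1584
Denominator = 1 + 0.26 = 1.26
Vr = 3869 * 1.1584 / 1.26 = 3557.02 m/s

3557.02


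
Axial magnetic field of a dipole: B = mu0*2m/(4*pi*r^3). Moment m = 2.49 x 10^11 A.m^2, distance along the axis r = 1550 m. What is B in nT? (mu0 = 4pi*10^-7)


m = 2.49 x 10^11 = 249000000000 A.m^2
2m = 498000000000 A.m^2
r^3 = 1550^3 = 3723875000
B = (4pi*10^-7) * 498000000000 / (4*pi * 3723875000) * 1e9
= 625805.256595 / 46795593371.55 * 1e9
= 13373.1664 nT

13373.1664


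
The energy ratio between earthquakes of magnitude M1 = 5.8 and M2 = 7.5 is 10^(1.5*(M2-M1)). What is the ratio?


M2 - M1 = 7.5 - 5.8 = 1.7
1.5 * 1.7 = 2.55
ratio = 10^2.55 = 354.81

354.81


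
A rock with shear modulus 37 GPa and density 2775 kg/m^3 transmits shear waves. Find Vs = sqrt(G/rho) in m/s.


Convert G to Pa: G = 37e9 Pa
Compute G/rho = 37e9 / 2775 = 13333333.3333
Vs = sqrt(13333333.3333) = 3651.48 m/s

3651.48


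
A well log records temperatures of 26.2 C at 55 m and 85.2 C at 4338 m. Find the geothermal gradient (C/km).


dT = 85.2 - 26.2 = 59.0 C
dz = 4338 - 55 = 4283 m
gradient = dT/dz * 1000 = 59.0/4283 * 1000 = 13.7754 C/km

13.7754


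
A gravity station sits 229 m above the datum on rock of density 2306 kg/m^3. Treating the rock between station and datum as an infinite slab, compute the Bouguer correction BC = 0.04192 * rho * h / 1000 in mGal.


BC = 0.04192 * rho * h / 1000
= 0.04192 * 2306 * 229 / 1000
= 22.1369 mGal

22.1369


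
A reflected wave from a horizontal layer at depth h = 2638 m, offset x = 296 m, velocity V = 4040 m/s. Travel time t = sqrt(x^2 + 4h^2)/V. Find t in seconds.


x^2 + 4h^2 = 296^2 + 4*2638^2 = 87616 + 27836176 = 27923792
sqrt(27923792) = 5284.2967
t = 5284.2967 / 4040 = 1.308 s

1.308


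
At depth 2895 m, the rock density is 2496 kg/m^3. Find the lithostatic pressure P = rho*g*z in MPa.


P = rho * g * z / 1e6
= 2496 * 9.81 * 2895 / 1e6
= 70886275.2 / 1e6
= 70.8863 MPa

70.8863


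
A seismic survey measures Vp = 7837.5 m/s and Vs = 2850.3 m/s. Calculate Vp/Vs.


Vp/Vs = 7837.5 / 2850.3
= 2.7497

2.7497


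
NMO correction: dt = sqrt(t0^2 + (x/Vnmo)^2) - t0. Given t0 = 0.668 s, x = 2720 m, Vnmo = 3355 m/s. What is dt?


x/Vnmo = 2720/3355 = 0.81073
(x/Vnmo)^2 = 0.657284
t0^2 = 0.446224
sqrt(0.446224 + 0.657284) = 1.05048
dt = 1.05048 - 0.668 = 0.38248

0.38248


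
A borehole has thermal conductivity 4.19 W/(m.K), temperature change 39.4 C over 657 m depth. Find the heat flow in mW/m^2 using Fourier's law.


q = k * dT / dz * 1000
= 4.19 * 39.4 / 657 * 1000
= 0.251272 * 1000
= 251.2725 mW/m^2

251.2725


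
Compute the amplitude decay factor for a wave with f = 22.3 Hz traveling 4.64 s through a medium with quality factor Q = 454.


pi*f*t/Q = pi*22.3*4.64/454 = 0.716006
A/A0 = exp(-0.716006) = 0.4887

0.4887


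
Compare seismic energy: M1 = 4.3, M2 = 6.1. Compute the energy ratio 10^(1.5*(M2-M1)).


M2 - M1 = 6.1 - 4.3 = 1.8
1.5 * 1.8 = 2.7
ratio = 10^2.7 = 501.19

501.19


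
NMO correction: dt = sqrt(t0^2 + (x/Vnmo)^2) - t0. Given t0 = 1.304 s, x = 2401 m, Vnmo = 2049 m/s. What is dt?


x/Vnmo = 2401/2049 = 1.171791
(x/Vnmo)^2 = 1.373094
t0^2 = 1.700416
sqrt(1.700416 + 1.373094) = 1.753143
dt = 1.753143 - 1.304 = 0.449143

0.449143


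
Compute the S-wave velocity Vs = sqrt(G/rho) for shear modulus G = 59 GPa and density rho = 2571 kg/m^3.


Convert G to Pa: G = 59e9 Pa
Compute G/rho = 59e9 / 2571 = 22948269.156
Vs = sqrt(22948269.156) = 4790.44 m/s

4790.44


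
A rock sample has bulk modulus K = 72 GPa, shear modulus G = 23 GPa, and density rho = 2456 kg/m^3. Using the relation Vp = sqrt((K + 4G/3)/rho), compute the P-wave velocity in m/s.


First compute the effective modulus:
K + 4G/3 = 72e9 + 4*23e9/3 = 102666666666.67 Pa
Then divide by density:
102666666666.67 / 2456 = 41802388.7079 Pa/(kg/m^3)
Take the square root:
Vp = sqrt(41802388.7079) = 6465.48 m/s

6465.48


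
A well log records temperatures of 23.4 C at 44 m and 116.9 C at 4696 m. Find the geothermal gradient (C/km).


dT = 116.9 - 23.4 = 93.5 C
dz = 4696 - 44 = 4652 m
gradient = dT/dz * 1000 = 93.5/4652 * 1000 = 20.0989 C/km

20.0989


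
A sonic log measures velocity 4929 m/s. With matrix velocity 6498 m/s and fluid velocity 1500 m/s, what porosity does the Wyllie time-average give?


1/V - 1/Vm = 1/4929 - 1/6498 = 4.899e-05
1/Vf - 1/Vm = 1/1500 - 1/6498 = 0.00051277
phi = 4.899e-05 / 0.00051277 = 0.0955

0.0955


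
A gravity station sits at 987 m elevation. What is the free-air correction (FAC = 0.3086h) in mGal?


FAC = 0.3086 * h
= 0.3086 * 987
= 304.5882 mGal

304.5882


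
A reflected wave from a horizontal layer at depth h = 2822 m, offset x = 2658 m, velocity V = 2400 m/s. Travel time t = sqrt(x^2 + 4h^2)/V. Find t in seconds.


x^2 + 4h^2 = 2658^2 + 4*2822^2 = 7064964 + 31854736 = 38919700
sqrt(38919700) = 6238.5655
t = 6238.5655 / 2400 = 2.5994 s

2.5994


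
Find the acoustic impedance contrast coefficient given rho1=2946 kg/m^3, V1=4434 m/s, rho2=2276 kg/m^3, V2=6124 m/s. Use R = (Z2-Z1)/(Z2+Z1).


Z1 = 2946 * 4434 = 13062564
Z2 = 2276 * 6124 = 13938224
R = (13938224 - 13062564) / (13938224 + 13062564) = 875660 / 27000788 = 0.0324

0.0324


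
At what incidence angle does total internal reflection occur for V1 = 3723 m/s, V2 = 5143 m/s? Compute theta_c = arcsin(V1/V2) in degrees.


V1/V2 = 3723/5143 = 0.723897
theta_c = arcsin(0.723897) = 46.3771 degrees

46.3771


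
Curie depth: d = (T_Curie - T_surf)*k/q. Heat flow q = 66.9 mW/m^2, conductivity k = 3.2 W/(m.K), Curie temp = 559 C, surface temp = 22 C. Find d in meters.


T_Curie - T_surf = 559 - 22 = 537 C
Convert q to W/m^2: 66.9 mW/m^2 = 0.0669 W/m^2
d = 537 * 3.2 / 0.0669 = 25686.1 m

25686.1


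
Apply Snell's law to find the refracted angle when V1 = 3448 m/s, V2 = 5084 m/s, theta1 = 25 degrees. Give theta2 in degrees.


sin(theta1) = sin(25 deg) = 0.422618
sin(theta2) = V2/V1 * sin(theta1) = 5084/3448 * 0.422618 = 0.623141
theta2 = arcsin(0.623141) = 38.5459 degrees

38.5459


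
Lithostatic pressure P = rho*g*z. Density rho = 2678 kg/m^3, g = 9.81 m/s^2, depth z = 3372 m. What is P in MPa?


P = rho * g * z / 1e6
= 2678 * 9.81 * 3372 / 1e6
= 88586418.96 / 1e6
= 88.5864 MPa

88.5864


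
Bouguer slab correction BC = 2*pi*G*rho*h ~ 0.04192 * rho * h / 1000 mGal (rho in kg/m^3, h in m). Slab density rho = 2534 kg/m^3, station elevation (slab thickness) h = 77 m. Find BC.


BC = 0.04192 * rho * h / 1000
= 0.04192 * 2534 * 77 / 1000
= 8.1793 mGal

8.1793


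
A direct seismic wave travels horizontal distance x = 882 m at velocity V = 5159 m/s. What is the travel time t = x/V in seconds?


t = x / V
= 882 / 5159
= 0.171 s

0.171


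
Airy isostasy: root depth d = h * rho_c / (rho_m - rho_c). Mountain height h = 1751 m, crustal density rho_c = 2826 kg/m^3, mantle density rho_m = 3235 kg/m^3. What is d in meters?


rho_m - rho_c = 3235 - 2826 = 409
d = 1751 * 2826 / 409
= 4948326 / 409
= 12098.6 m

12098.6


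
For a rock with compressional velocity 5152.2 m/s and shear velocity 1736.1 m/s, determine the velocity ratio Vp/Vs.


Vp/Vs = 5152.2 / 1736.1
= 2.9677

2.9677


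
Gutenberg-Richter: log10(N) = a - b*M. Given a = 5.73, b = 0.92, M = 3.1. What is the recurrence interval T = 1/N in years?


log10(N) = 5.73 - 0.92*3.1 = 2.878
N = 10^2.878 = 755.092228
T = 1/N = 1/755.092228 = 0.0013 years

0.0013


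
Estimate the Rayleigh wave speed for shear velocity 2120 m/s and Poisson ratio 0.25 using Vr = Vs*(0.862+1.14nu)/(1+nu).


Numerator factor = 0.862 + 1.14*0.25 = 1.147
Denominator = 1 + 0.25 = 1.25
Vr = 2120 * 1.147 / 1.25 = 1945.31 m/s

1945.31


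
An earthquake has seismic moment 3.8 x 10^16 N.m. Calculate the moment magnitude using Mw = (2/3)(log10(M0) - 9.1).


log10(M0) = log10(3.8 x 10^16) = 16.5798
Mw = 2/3 * (16.5798 - 9.1)
= 2/3 * 7.4798
= 4.99

4.99


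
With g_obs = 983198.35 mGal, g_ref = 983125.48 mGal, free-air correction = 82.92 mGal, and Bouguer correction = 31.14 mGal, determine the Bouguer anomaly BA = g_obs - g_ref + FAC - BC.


BA = g_obs - g_ref + FAC - BC
= 983198.35 - 983125.48 + 82.92 - 31.14
= 124.65 mGal

124.65


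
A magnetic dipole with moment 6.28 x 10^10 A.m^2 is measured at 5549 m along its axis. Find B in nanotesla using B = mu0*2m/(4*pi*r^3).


m = 6.28 x 10^10 = 62800000000 A.m^2
2m = 125600000000 A.m^2
r^3 = 5549^3 = 170861484149
B = (4pi*10^-7) * 125600000000 / (4*pi * 170861484149) * 1e9
= 157833.614916 / 2147108733535.79 * 1e9
= 73.5098 nT

73.5098


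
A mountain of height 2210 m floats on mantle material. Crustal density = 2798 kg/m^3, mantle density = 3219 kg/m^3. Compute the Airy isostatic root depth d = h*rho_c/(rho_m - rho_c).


rho_m - rho_c = 3219 - 2798 = 421
d = 2210 * 2798 / 421
= 6183580 / 421
= 14687.84 m

14687.84


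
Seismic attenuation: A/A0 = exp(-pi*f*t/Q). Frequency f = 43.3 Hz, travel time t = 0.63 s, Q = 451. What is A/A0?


pi*f*t/Q = pi*43.3*0.63/451 = 0.190021
A/A0 = exp(-0.190021) = 0.826942

0.826942


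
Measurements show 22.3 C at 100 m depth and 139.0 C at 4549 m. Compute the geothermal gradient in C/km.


dT = 139.0 - 22.3 = 116.7 C
dz = 4549 - 100 = 4449 m
gradient = dT/dz * 1000 = 116.7/4449 * 1000 = 26.2306 C/km

26.2306


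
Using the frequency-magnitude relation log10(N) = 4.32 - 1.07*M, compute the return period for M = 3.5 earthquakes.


log10(N) = 4.32 - 1.07*3.5 = 0.575
N = 10^0.575 = 3.758374
T = 1/N = 1/3.758374 = 0.2661 years

0.2661


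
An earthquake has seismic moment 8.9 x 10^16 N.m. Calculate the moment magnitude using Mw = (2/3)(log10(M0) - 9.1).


log10(M0) = log10(8.9 x 10^16) = 16.9494
Mw = 2/3 * (16.9494 - 9.1)
= 2/3 * 7.8494
= 5.23

5.23


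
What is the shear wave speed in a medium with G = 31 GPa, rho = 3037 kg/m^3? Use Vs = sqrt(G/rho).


Convert G to Pa: G = 31e9 Pa
Compute G/rho = 31e9 / 3037 = 10207441.5542
Vs = sqrt(10207441.5542) = 3194.91 m/s

3194.91


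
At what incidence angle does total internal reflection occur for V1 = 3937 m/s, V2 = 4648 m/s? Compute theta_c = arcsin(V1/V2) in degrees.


V1/V2 = 3937/4648 = 0.847031
theta_c = arcsin(0.847031) = 57.8902 degrees

57.8902


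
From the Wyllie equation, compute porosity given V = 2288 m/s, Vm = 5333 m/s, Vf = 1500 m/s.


1/V - 1/Vm = 1/2288 - 1/5333 = 0.00024955
1/Vf - 1/Vm = 1/1500 - 1/5333 = 0.00047915
phi = 0.00024955 / 0.00047915 = 0.5208

0.5208


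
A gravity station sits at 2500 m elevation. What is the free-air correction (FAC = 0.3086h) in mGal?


FAC = 0.3086 * h
= 0.3086 * 2500
= 771.5 mGal

771.5


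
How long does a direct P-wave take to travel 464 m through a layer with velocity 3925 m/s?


t = x / V
= 464 / 3925
= 0.1182 s

0.1182


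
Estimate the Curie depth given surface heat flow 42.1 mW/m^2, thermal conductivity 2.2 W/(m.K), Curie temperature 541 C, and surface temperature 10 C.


T_Curie - T_surf = 541 - 10 = 531 C
Convert q to W/m^2: 42.1 mW/m^2 = 0.0421 W/m^2
d = 531 * 2.2 / 0.0421 = 27748.22 m

27748.22


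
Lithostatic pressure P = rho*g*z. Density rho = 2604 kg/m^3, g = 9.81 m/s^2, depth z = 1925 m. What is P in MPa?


P = rho * g * z / 1e6
= 2604 * 9.81 * 1925 / 1e6
= 49174587.0 / 1e6
= 49.1746 MPa

49.1746


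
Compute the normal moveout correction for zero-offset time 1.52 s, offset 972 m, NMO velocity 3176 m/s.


x/Vnmo = 972/3176 = 0.306045
(x/Vnmo)^2 = 0.093664
t0^2 = 2.3104
sqrt(2.3104 + 0.093664) = 1.550504
dt = 1.550504 - 1.52 = 0.030504

0.030504


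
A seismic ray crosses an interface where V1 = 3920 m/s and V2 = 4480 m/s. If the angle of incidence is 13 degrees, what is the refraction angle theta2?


sin(theta1) = sin(13 deg) = 0.224951
sin(theta2) = V2/V1 * sin(theta1) = 4480/3920 * 0.224951 = 0.257087
theta2 = arcsin(0.257087) = 14.8973 degrees

14.8973


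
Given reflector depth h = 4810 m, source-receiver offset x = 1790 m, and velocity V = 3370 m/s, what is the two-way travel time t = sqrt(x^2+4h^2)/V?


x^2 + 4h^2 = 1790^2 + 4*4810^2 = 3204100 + 92544400 = 95748500
sqrt(95748500) = 9785.1162
t = 9785.1162 / 3370 = 2.9036 s

2.9036


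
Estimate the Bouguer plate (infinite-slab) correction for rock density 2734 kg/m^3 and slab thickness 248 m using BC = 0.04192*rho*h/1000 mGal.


BC = 0.04192 * rho * h / 1000
= 0.04192 * 2734 * 248 / 1000
= 28.4231 mGal

28.4231


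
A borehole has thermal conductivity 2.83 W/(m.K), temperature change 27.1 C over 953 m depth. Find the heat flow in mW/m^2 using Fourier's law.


q = k * dT / dz * 1000
= 2.83 * 27.1 / 953 * 1000
= 0.080475 * 1000
= 80.4753 mW/m^2

80.4753


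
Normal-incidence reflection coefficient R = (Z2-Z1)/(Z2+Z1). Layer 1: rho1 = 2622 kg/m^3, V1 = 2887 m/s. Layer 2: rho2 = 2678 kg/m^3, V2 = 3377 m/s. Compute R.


Z1 = 2622 * 2887 = 7569714
Z2 = 2678 * 3377 = 9043606
R = (9043606 - 7569714) / (9043606 + 7569714) = 1473892 / 16613320 = 0.0887

0.0887


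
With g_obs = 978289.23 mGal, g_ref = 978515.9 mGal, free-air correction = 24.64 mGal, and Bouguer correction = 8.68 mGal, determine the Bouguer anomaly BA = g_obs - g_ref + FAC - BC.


BA = g_obs - g_ref + FAC - BC
= 978289.23 - 978515.9 + 24.64 - 8.68
= -210.71 mGal

-210.71


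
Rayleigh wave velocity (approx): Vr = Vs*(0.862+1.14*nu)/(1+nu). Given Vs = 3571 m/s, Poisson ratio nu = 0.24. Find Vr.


Numerator factor = 0.862 + 1.14*0.24 = 1.1356
Denominator = 1 + 0.24 = 1.24
Vr = 3571 * 1.1356 / 1.24 = 3270.34 m/s

3270.34


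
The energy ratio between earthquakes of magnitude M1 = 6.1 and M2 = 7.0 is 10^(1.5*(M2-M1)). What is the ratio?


M2 - M1 = 7.0 - 6.1 = 0.9
1.5 * 0.9 = 1.35
ratio = 10^1.35 = 22.39

22.39


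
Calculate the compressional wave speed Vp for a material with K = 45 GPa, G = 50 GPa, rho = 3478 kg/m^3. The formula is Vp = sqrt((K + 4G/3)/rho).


First compute the effective modulus:
K + 4G/3 = 45e9 + 4*50e9/3 = 111666666666.67 Pa
Then divide by density:
111666666666.67 / 3478 = 32106574.6598 Pa/(kg/m^3)
Take the square root:
Vp = sqrt(32106574.6598) = 5666.27 m/s

5666.27
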